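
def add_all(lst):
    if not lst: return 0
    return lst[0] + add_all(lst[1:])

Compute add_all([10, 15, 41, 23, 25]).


add_all([10, 15, 41, 23, 25]) = 10 + add_all([15, 41, 23, 25])
add_all([15, 41, 23, 25]) = 15 + add_all([41, 23, 25])
add_all([41, 23, 25]) = 41 + add_all([23, 25])
add_all([23, 25]) = 23 + add_all([25])
add_all([25]) = 25 + add_all([])
add_all([]) = 0  (base case)
Total: 10 + 15 + 41 + 23 + 25 + 0 = 114

114


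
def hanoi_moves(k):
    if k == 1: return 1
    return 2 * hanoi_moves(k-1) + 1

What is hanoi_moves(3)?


hanoi_moves(3) = 2 * hanoi_moves(2) + 1
hanoi_moves(2) = 2 * hanoi_moves(1) + 1
hanoi_moves(1) = 1  (base case)
hanoi_moves(2) = 2 * 1 + 1 = 3
hanoi_moves(3) = 2 * 3 + 1 = 7

7


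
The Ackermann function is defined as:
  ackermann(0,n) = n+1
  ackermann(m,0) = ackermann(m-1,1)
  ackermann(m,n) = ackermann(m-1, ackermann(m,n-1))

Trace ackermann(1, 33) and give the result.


ackermann(1, 33) = ackermann(0, ackermann(1, 32))
  ackermann(1, 32) = ackermann(0, ackermann(1, 31))
    ackermann(1, 31) = ackermann(0, ackermann(1, 30))
      ackermann(1, 30) = ackermann(0, ackermann(1, 29))
        ackermann(1, 29) = ackermann(0, ackermann(1, 28))
          ackermann(1, 28) = ackermann(0, ackermann(1, 27))
          ackermann(1, 27) = ackermann(0, ackermann(1, 26))
          ackermann(1, 26) = ackermann(0, ackermann(1, 25))
          ackermann(1, 25) = ackermann(0, ackermann(1, 24))
          ackermann(1, 24) = ackermann(0, ackermann(1, 23))
          ackermann(1, 23) = ackermann(0, ackermann(1, 22))
          ackermann(1, 22) = ackermann(0, ackermann(1, 21))
          ackermann(1, 21) = ackermann(0, ackermann(1, 20))
          ackermann(1, 20) = ackermann(0, ackermann(1, 19))
          ackermann(1, 19) = ackermann(0, ackermann(1, 18))
          ackermann(1, 18) = ackermann(0, ackermann(1, 17))
          ackermann(1, 17) = ackermann(0, ackermann(1, 16))
          ackermann(1, 16) = ackermann(0, ackermann(1, 15))
          ackermann(1, 15) = ackermann(0, ackermann(1, 14))
          ackermann(1, 14) = ackermann(0, ackermann(1, 13))
          ackermann(1, 13) = ackermann(0, ackermann(1, 12))
          ackermann(1, 12) = ackermann(0, ackermann(1, 11))
          ackermann(1, 11) = ackermann(0, ackermann(1, 10))
          ackermann(1, 10) = ackermann(0, ackermann(1, 9))
          ackermann(1, 9) = ackermann(0, ackermann(1, 8))
... (trace truncated)
Result: ackermann(1, 33) = 35

35


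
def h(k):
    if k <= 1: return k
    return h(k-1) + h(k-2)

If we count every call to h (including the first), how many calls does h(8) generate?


Let C(n) = total calls for h(n)
C(0) = 1, C(1) = 1
C(2) = 1 + C(1) + C(0) = 1 + 1 + 1 = 3
C(3) = 1 + C(2) + C(1) = 1 + 3 + 1 = 5
C(4) = 1 + C(3) + C(2) = 1 + 5 + 3 = 9
C(5) = 1 + C(4) + C(3) = 1 + 9 + 5 = 15
C(6) = 1 + C(5) + C(4) = 1 + 15 + 9 = 25
C(7) = 1 + C(6) + C(5) = 1 + 25 + 15 = 41
C(8) = 1 + C(7) + C(6) = 1 + 41 + 25 = 67

67


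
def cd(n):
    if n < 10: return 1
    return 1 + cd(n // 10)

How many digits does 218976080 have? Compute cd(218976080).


cd(218976080) = 1 + cd(21897608)
cd(21897608) = 1 + cd(2189760)
cd(2189760) = 1 + cd(218976)
cd(218976) = 1 + cd(21897)
cd(21897) = 1 + cd(2189)
cd(2189) = 1 + cd(218)
cd(218) = 1 + cd(21)
cd(21) = 1 + cd(2)
cd(2) = 1  (base case: 2 < 10)
Unwinding: 1 + 1 + 1 + 1 + 1 + 1 + 1 + 1 + 1 = 9

9


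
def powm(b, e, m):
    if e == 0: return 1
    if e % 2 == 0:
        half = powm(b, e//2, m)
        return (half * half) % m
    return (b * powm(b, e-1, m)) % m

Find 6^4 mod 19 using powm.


powm(6, 4, 19): e is even, compute powm(6, 2, 19)
  powm(6, 2, 19): e is even, compute powm(6, 1, 19)
    powm(6, 1, 19): e is odd, compute powm(6, 0, 19)
      powm(6, 0, 19) = 1
    (6 * 1) % 19 = 6
  half=6, (6*6) % 19 = 17
half=17, (17*17) % 19 = 4

4


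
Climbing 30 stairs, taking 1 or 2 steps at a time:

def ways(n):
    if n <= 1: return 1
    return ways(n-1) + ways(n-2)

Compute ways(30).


Building up from base cases:
ways(0) = 1
ways(1) = 1
ways(2) = ways(1) + ways(0) = 1 + 1 = 2
ways(3) = ways(2) + ways(1) = 2 + 1 = 3
ways(4) = ways(3) + ways(2) = 3 + 2 = 5
ways(5) = ways(4) + ways(3) = 5 + 3 = 8
ways(6) = ways(5) + ways(4) = 8 + 5 = 13
ways(7) = ways(6) + ways(5) = 13 + 8 = 21
ways(8) = ways(7) + ways(6) = 21 + 13 = 34
ways(9) = ways(8) + ways(7) = 34 + 21 = 55
ways(10) = ways(9) + ways(8) = 55 + 34 = 89
ways(11) = ways(10) + ways(9) = 89 + 55 = 144
ways(12) = ways(11) + ways(10) = 144 + 89 = 233
ways(13) = ways(12) + ways(11) = 233 + 144 = 377
ways(14) = ways(13) + ways(12) = 377 + 233 = 610
ways(15) = ways(14) + ways(13) = 610 + 377 = 987
ways(16) = ways(15) + ways(14) = 987 + 610 = 1597
ways(17) = ways(16) + ways(15) = 1597 + 987 = 2584
ways(18) = ways(17) + ways(16) = 2584 + 1597 = 4181
ways(19) = ways(18) + ways(17) = 4181 + 2584 = 6765
ways(20) = ways(19) + ways(18) = 6765 + 4181 = 10946
ways(21) = ways(20) + ways(19) = 10946 + 6765 = 17711
ways(22) = ways(21) + ways(20) = 17711 + 10946 = 28657
ways(23) = ways(22) + ways(21) = 28657 + 17711 = 46368
ways(24) = ways(23) + ways(22) = 46368 + 28657 = 75025
ways(25) = ways(24) + ways(23) = 75025 + 46368 = 121393
ways(26) = ways(25) + ways(24) = 121393 + 75025 = 196418
ways(27) = ways(26) + ways(25) = 196418 + 121393 = 317811
ways(28) = ways(27) + ways(26) = 317811 + 196418 = 514229
ways(29) = ways(28) + ways(27) = 514229 + 317811 = 832040
ways(30) = ways(29) + ways(28) = 832040 + 514229 = 1346269

1346269


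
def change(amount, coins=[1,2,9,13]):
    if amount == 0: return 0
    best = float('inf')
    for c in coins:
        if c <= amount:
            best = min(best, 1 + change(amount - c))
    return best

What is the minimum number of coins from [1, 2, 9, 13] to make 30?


Building up with DP:
change(0) = 0
change(1) = min(1+change(0)=1+0=1) = 1
change(2) = min(1+change(1)=1+1=2, 1+change(0)=1+0=1) = 1
change(3) = min(1+change(2)=1+1=2, 1+change(1)=1+1=2) = 2
change(4) = min(1+change(3)=1+2=3, 1+change(2)=1+1=2) = 2
change(5) = min(1+change(4)=1+2=3, 1+change(3)=1+2=3) = 3
change(6) = min(1+change(5)=1+3=4, 1+change(4)=1+2=3) = 3
change(7) = min(1+change(6)=1+3=4, 1+change(5)=1+3=4) = 4
change(8) = min(1+change(7)=1+4=5, 1+change(6)=1+3=4) = 4
change(9) = min(1+change(8)=1+4=5, 1+change(7)=1+4=5, 1+change(0)=1+0=1) = 1
change(10) = min(1+change(9)=1+1=2, 1+change(8)=1+4=5, 1+change(1)=1+1=2) = 2
change(11) = min(1+change(10)=1+2=3, 1+change(9)=1+1=2, 1+change(2)=1+1=2) = 2
change(12) = min(1+change(11)=1+2=3, 1+change(10)=1+2=3, 1+change(3)=1+2=3) = 3
change(13) = min(1+change(12)=1+3=4, 1+change(11)=1+2=3, 1+change(4)=1+2=3, 1+change(0)=1+0=1) = 1
change(14) = min(1+change(13)=1+1=2, 1+change(12)=1+3=4, 1+change(5)=1+3=4, 1+change(1)=1+1=2) = 2
change(15) = min(1+change(14)=1+2=3, 1+change(13)=1+1=2, 1+change(6)=1+3=4, 1+change(2)=1+1=2) = 2
change(16) = min(1+change(15)=1+2=3, 1+change(14)=1+2=3, 1+change(7)=1+4=5, 1+change(3)=1+2=3) = 3
change(17) = min(1+change(16)=1+3=4, 1+change(15)=1+2=3, 1+change(8)=1+4=5, 1+change(4)=1+2=3) = 3
change(18) = min(1+change(17)=1+3=4, 1+change(16)=1+3=4, 1+change(9)=1+1=2, 1+change(5)=1+3=4) = 2
change(19) = min(1+change(18)=1+2=3, 1+change(17)=1+3=4, 1+change(10)=1+2=3, 1+change(6)=1+3=4) = 3
change(20) = min(1+change(19)=1+3=4, 1+change(18)=1+2=3, 1+change(11)=1+2=3, 1+change(7)=1+4=5) = 3
change(21) = min(1+change(20)=1+3=4, 1+change(19)=1+3=4, 1+change(12)=1+3=4, 1+change(8)=1+4=5) = 4
change(22) = min(1+change(21)=1+4=5, 1+change(20)=1+3=4, 1+change(13)=1+1=2, 1+change(9)=1+1=2) = 2
change(23) = min(1+change(22)=1+2=3, 1+change(21)=1+4=5, 1+change(14)=1+2=3, 1+change(10)=1+2=3) = 3
change(24) = min(1+change(23)=1+3=4, 1+change(22)=1+2=3, 1+change(15)=1+2=3, 1+change(11)=1+2=3) = 3
change(25) = min(1+change(24)=1+3=4, 1+change(23)=1+3=4, 1+change(16)=1+3=4, 1+change(12)=1+3=4) = 4
change(26) = min(1+change(25)=1+4=5, 1+change(24)=1+3=4, 1+change(17)=1+3=4, 1+change(13)=1+1=2) = 2
change(27) = min(1+change(26)=1+2=3, 1+change(25)=1+4=5, 1+change(18)=1+2=3, 1+change(14)=1+2=3) = 3
change(28) = min(1+change(27)=1+3=4, 1+change(26)=1+2=3, 1+change(19)=1+3=4, 1+change(15)=1+2=3) = 3
change(29) = min(1+change(28)=1+3=4, 1+change(27)=1+3=4, 1+change(20)=1+3=4, 1+change(16)=1+3=4) = 4
change(30) = min(1+change(29)=1+4=5, 1+change(28)=1+3=4, 1+change(21)=1+4=5, 1+change(17)=1+3=4) = 4

4


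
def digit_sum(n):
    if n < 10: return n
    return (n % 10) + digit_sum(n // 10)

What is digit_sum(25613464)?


digit_sum(25613464) = 4 + digit_sum(2561346)
digit_sum(2561346) = 6 + digit_sum(256134)
digit_sum(256134) = 4 + digit_sum(25613)
digit_sum(25613) = 3 + digit_sum(2561)
digit_sum(2561) = 1 + digit_sum(256)
digit_sum(256) = 6 + digit_sum(25)
digit_sum(25) = 5 + digit_sum(2)
digit_sum(2) = 2  (base case)
Total: 4 + 6 + 4 + 3 + 1 + 6 + 5 + 2 = 31

31


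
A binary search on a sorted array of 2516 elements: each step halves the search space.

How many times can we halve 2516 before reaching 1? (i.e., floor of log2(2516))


2516 / 2 = 1258
1258 / 2 = 629
629 / 2 = 314
314 / 2 = 157
157 / 2 = 78
78 / 2 = 39
39 / 2 = 19
19 / 2 = 9
9 / 2 = 4
4 / 2 = 2
2 / 2 = 1
Reached 1 after 11 halvings

11


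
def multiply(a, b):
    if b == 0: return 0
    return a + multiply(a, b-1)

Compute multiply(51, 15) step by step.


multiply(51, 15) = 51 + multiply(51, 14)
multiply(51, 14) = 51 + multiply(51, 13)
multiply(51, 13) = 51 + multiply(51, 12)
multiply(51, 12) = 51 + multiply(51, 11)
multiply(51, 11) = 51 + multiply(51, 10)
multiply(51, 10) = 51 + multiply(51, 9)
multiply(51, 9) = 51 + multiply(51, 8)
multiply(51, 8) = 51 + multiply(51, 7)
multiply(51, 7) = 51 + multiply(51, 6)
multiply(51, 6) = 51 + multiply(51, 5)
multiply(51, 5) = 51 + multiply(51, 4)
multiply(51, 4) = 51 + multiply(51, 3)
multiply(51, 3) = 51 + multiply(51, 2)
multiply(51, 2) = 51 + multiply(51, 1)
multiply(51, 1) = 51 + multiply(51, 0)
multiply(51, 0) = 0  (base case)
Total: 51 + 51 + 51 + 51 + 51 + 51 + 51 + 51 + 51 + 51 + 51 + 51 + 51 + 51 + 51 + 0 = 765

765


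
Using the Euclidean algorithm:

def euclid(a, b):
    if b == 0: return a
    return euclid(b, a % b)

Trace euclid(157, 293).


euclid(157, 293) = euclid(293, 157)
euclid(293, 157) = euclid(157, 136)
euclid(157, 136) = euclid(136, 21)
euclid(136, 21) = euclid(21, 10)
euclid(21, 10) = euclid(10, 1)
euclid(10, 1) = euclid(1, 0)
euclid(1, 0) = 1  (base case)

1


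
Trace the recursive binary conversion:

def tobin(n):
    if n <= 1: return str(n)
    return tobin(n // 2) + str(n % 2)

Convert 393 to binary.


tobin(393) = tobin(196) + '1'
tobin(196) = tobin(98) + '0'
tobin(98) = tobin(49) + '0'
tobin(49) = tobin(24) + '1'
tobin(24) = tobin(12) + '0'
tobin(12) = tobin(6) + '0'
tobin(6) = tobin(3) + '0'
tobin(3) = tobin(1) + '1'
tobin(1) = '1'  (base case)
Concatenating: '1' + '1' + '0' + '0' + '0' + '1' + '0' + '0' + '1' = '110001001'

110001001


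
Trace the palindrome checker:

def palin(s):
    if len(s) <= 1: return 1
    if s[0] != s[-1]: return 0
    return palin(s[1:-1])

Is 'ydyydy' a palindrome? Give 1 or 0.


palin('ydyydy'): s[0]='y' == s[-1]='y' -> check palin('dyyd')
palin('dyyd'): s[0]='d' == s[-1]='d' -> check palin('yy')
palin('yy'): s[0]='y' == s[-1]='y' -> check palin('')
palin(''): len <= 1 -> return 1  (base case)
Result: 1 (palindrome)

1


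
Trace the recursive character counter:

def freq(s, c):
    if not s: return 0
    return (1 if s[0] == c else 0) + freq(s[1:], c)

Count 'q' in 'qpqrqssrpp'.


s[0]='q' == 'q' -> 1
s[0]='p' != 'q' -> 0
s[0]='q' == 'q' -> 1
s[0]='r' != 'q' -> 0
s[0]='q' == 'q' -> 1
s[0]='s' != 'q' -> 0
s[0]='s' != 'q' -> 0
s[0]='r' != 'q' -> 0
s[0]='p' != 'q' -> 0
s[0]='p' != 'q' -> 0
Sum: 1 + 0 + 1 + 0 + 1 + 0 + 0 + 0 + 0 + 0 = 3

3


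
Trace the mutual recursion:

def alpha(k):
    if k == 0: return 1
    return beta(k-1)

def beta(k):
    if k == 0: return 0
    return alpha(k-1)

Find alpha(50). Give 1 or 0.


alpha(50) = beta(49)
beta(49) = alpha(48)
alpha(48) = beta(47)
beta(47) = alpha(46)
alpha(46) = beta(45)
beta(45) = alpha(44)
alpha(44) = beta(43)
beta(43) = alpha(42)
alpha(42) = beta(41)
beta(41) = alpha(40)
alpha(40) = beta(39)
beta(39) = alpha(38)
alpha(38) = beta(37)
beta(37) = alpha(36)
alpha(36) = beta(35)
beta(35) = alpha(34)
alpha(34) = beta(33)
beta(33) = alpha(32)
alpha(32) = beta(31)
beta(31) = alpha(30)
alpha(30) = beta(29)
beta(29) = alpha(28)
alpha(28) = beta(27)
beta(27) = alpha(26)
alpha(26) = beta(25)
beta(25) = alpha(24)
alpha(24) = beta(23)
beta(23) = alpha(22)
alpha(22) = beta(21)
beta(21) = alpha(20)
alpha(20) = beta(19)
beta(19) = alpha(18)
alpha(18) = beta(17)
beta(17) = alpha(16)
alpha(16) = beta(15)
beta(15) = alpha(14)
alpha(14) = beta(13)
beta(13) = alpha(12)
alpha(12) = beta(11)
beta(11) = alpha(10)
alpha(10) = beta(9)
beta(9) = alpha(8)
alpha(8) = beta(7)
beta(7) = alpha(6)
alpha(6) = beta(5)
beta(5) = alpha(4)
alpha(4) = beta(3)
beta(3) = alpha(2)
alpha(2) = beta(1)
beta(1) = alpha(0)
alpha(0) = 1  (base case)
Result: 1

1


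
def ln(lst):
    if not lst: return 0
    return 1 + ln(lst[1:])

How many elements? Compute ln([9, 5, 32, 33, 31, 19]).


ln([9, 5, 32, 33, 31, 19]) = 1 + ln([5, 32, 33, 31, 19])
ln([5, 32, 33, 31, 19]) = 1 + ln([32, 33, 31, 19])
ln([32, 33, 31, 19]) = 1 + ln([33, 31, 19])
ln([33, 31, 19]) = 1 + ln([31, 19])
ln([31, 19]) = 1 + ln([19])
ln([19]) = 1 + ln([])
ln([]) = 0  (base case)
Unwinding: 1 + 1 + 1 + 1 + 1 + 1 + 0 = 6

6


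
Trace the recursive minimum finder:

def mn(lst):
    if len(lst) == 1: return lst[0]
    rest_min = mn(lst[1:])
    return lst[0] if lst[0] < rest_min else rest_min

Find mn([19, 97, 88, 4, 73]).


mn([19, 97, 88, 4, 73]): compare 19 with mn([97, 88, 4, 73])
mn([97, 88, 4, 73]): compare 97 with mn([88, 4, 73])
mn([88, 4, 73]): compare 88 with mn([4, 73])
mn([4, 73]): compare 4 with mn([73])
mn([73]) = 73  (base case)
Compare 4 with 73 -> 4
Compare 88 with 4 -> 4
Compare 97 with 4 -> 4
Compare 19 with 4 -> 4

4


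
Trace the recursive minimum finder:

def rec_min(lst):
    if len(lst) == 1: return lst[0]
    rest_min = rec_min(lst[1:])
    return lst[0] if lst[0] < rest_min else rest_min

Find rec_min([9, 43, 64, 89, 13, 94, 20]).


rec_min([9, 43, 64, 89, 13, 94, 20]): compare 9 with rec_min([43, 64, 89, 13, 94, 20])
rec_min([43, 64, 89, 13, 94, 20]): compare 43 with rec_min([64, 89, 13, 94, 20])
rec_min([64, 89, 13, 94, 20]): compare 64 with rec_min([89, 13, 94, 20])
rec_min([89, 13, 94, 20]): compare 89 with rec_min([13, 94, 20])
rec_min([13, 94, 20]): compare 13 with rec_min([94, 20])
rec_min([94, 20]): compare 94 with rec_min([20])
rec_min([20]) = 20  (base case)
Compare 94 with 20 -> 20
Compare 13 with 20 -> 13
Compare 89 with 13 -> 13
Compare 64 with 13 -> 13
Compare 43 with 13 -> 13
Compare 9 with 13 -> 9

9


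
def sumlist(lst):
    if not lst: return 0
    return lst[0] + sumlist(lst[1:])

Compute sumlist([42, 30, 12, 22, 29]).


sumlist([42, 30, 12, 22, 29]) = 42 + sumlist([30, 12, 22, 29])
sumlist([30, 12, 22, 29]) = 30 + sumlist([12, 22, 29])
sumlist([12, 22, 29]) = 12 + sumlist([22, 29])
sumlist([22, 29]) = 22 + sumlist([29])
sumlist([29]) = 29 + sumlist([])
sumlist([]) = 0  (base case)
Total: 42 + 30 + 12 + 22 + 29 + 0 = 135

135


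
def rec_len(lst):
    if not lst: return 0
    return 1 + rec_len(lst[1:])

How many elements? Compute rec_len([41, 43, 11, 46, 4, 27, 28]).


rec_len([41, 43, 11, 46, 4, 27, 28]) = 1 + rec_len([43, 11, 46, 4, 27, 28])
rec_len([43, 11, 46, 4, 27, 28]) = 1 + rec_len([11, 46, 4, 27, 28])
rec_len([11, 46, 4, 27, 28]) = 1 + rec_len([46, 4, 27, 28])
rec_len([46, 4, 27, 28]) = 1 + rec_len([4, 27, 28])
rec_len([4, 27, 28]) = 1 + rec_len([27, 28])
rec_len([27, 28]) = 1 + rec_len([28])
rec_len([28]) = 1 + rec_len([])
rec_len([]) = 0  (base case)
Unwinding: 1 + 1 + 1 + 1 + 1 + 1 + 1 + 0 = 7

7


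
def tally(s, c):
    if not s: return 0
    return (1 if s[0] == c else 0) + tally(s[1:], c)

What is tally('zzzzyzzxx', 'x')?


s[0]='z' != 'x' -> 0
s[0]='z' != 'x' -> 0
s[0]='z' != 'x' -> 0
s[0]='z' != 'x' -> 0
s[0]='y' != 'x' -> 0
s[0]='z' != 'x' -> 0
s[0]='z' != 'x' -> 0
s[0]='x' == 'x' -> 1
s[0]='x' == 'x' -> 1
Sum: 0 + 0 + 0 + 0 + 0 + 0 + 0 + 1 + 1 = 2

2


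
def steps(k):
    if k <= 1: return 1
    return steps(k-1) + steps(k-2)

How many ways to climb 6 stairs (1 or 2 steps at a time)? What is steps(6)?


Building up from base cases:
steps(0) = 1
steps(1) = 1
steps(2) = steps(1) + steps(0) = 1 + 1 = 2
steps(3) = steps(2) + steps(1) = 2 + 1 = 3
steps(4) = steps(3) + steps(2) = 3 + 2 = 5
steps(5) = steps(4) + steps(3) = 5 + 3 = 8
steps(6) = steps(5) + steps(4) = 8 + 5 = 13

13


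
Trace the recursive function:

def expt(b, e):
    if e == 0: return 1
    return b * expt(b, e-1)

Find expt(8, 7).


expt(8, 7)
= 8 * expt(8, 6)
= 8 * 8 * expt(8, 5)
= 8 * 8 * 8 * expt(8, 4)
= 8 * 8 * 8 * 8 * expt(8, 3)
= 8 * 8 * 8 * 8 * 8 * expt(8, 2)
= 8 * 8 * 8 * 8 * 8 * 8 * expt(8, 1)
= 8 * 8 * 8 * 8 * 8 * 8 * 8 * expt(8, 0)
= 8 * 8 * 8 * 8 * 8 * 8 * 8 * 1
= 2097152

2097152


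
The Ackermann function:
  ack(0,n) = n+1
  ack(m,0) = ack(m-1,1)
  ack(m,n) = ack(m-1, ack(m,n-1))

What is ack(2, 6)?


ack(2, 6) = ack(1, ack(2, 5))
  ack(2, 5) = ack(1, ack(2, 4))
    ack(2, 4) = ack(1, ack(2, 3))
      ack(2, 3) = ack(1, ack(2, 2))
        ack(2, 2) = ack(1, ack(2, 1))
          ack(2, 1) = ack(1, ack(2, 0))
          ack(2, 0) = ack(1, 1)
          ack(1, 1) = ack(0, ack(1, 0))
          ack(1, 0) = ack(0, 1)
          ack(0, 1) = 2
            = ack(0, 2)
          ack(0, 2) = 3
            = ack(1, 3)
          ack(1, 3) = ack(0, ack(1, 2))
          ack(1, 2) = ack(0, ack(1, 1))
          ack(1, 1) = ack(0, ack(1, 0))
          ack(1, 0) = ack(0, 1)
          ack(0, 1) = 2
            = ack(0, 2)
          ack(0, 2) = 3
            = ack(0, 3)
          ack(0, 3) = 4
            = ack(0, 4)
          ack(0, 4) = 5
          = ack(1, 5)
... (trace truncated)
Result: ack(2, 6) = 15

15


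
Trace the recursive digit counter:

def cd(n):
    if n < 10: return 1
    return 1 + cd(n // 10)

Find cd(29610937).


cd(29610937) = 1 + cd(2961093)
cd(2961093) = 1 + cd(296109)
cd(296109) = 1 + cd(29610)
cd(29610) = 1 + cd(2961)
cd(2961) = 1 + cd(296)
cd(296) = 1 + cd(29)
cd(29) = 1 + cd(2)
cd(2) = 1  (base case: 2 < 10)
Unwinding: 1 + 1 + 1 + 1 + 1 + 1 + 1 + 1 = 8

8


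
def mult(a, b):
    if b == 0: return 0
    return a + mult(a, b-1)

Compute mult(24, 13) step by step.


mult(24, 13) = 24 + mult(24, 12)
mult(24, 12) = 24 + mult(24, 11)
mult(24, 11) = 24 + mult(24, 10)
mult(24, 10) = 24 + mult(24, 9)
mult(24, 9) = 24 + mult(24, 8)
mult(24, 8) = 24 + mult(24, 7)
mult(24, 7) = 24 + mult(24, 6)
mult(24, 6) = 24 + mult(24, 5)
mult(24, 5) = 24 + mult(24, 4)
mult(24, 4) = 24 + mult(24, 3)
mult(24, 3) = 24 + mult(24, 2)
mult(24, 2) = 24 + mult(24, 1)
mult(24, 1) = 24 + mult(24, 0)
mult(24, 0) = 0  (base case)
Total: 24 + 24 + 24 + 24 + 24 + 24 + 24 + 24 + 24 + 24 + 24 + 24 + 24 + 0 = 312

312


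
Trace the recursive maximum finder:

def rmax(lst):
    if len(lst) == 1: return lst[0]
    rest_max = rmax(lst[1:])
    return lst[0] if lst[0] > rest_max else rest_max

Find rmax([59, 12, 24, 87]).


rmax([59, 12, 24, 87]): compare 59 with rmax([12, 24, 87])
rmax([12, 24, 87]): compare 12 with rmax([24, 87])
rmax([24, 87]): compare 24 with rmax([87])
rmax([87]) = 87  (base case)
Compare 24 with 87 -> 87
Compare 12 with 87 -> 87
Compare 59 with 87 -> 87

87


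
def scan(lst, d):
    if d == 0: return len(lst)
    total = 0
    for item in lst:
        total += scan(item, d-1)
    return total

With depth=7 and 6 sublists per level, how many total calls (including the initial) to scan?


At depth 0 (root): 1 call
At depth 1: each of 1 parents calls scan on 6 children = 6 calls
At depth 2: each of 6 parents calls scan on 6 children = 36 calls
At depth 3: each of 36 parents calls scan on 6 children = 216 calls
At depth 4: each of 216 parents calls scan on 6 children = 1296 calls
At depth 5: each of 1296 parents calls scan on 6 children = 7776 calls
At depth 6: each of 7776 parents calls scan on 6 children = 46656 calls
At depth 7: each of 46656 parents calls scan on 6 children = 279936 calls
Total: 1 + 6 + 36 + 216 + 1296 + 7776 + 46656 + 279936 = 335923

335923


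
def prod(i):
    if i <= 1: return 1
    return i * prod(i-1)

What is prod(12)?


prod(12)
= 12 * prod(11)
= 12 * 11 * prod(10)
= 12 * 11 * 10 * prod(9)
= 12 * 11 * 10 * 9 * prod(8)
= 12 * 11 * 10 * 9 * 8 * prod(7)
= 12 * 11 * 10 * 9 * 8 * 7 * prod(6)
= 12 * 11 * 10 * 9 * 8 * 7 * 6 * prod(5)
= 12 * 11 * 10 * 9 * 8 * 7 * 6 * 5 * prod(4)
= 12 * 11 * 10 * 9 * 8 * 7 * 6 * 5 * 4 * prod(3)
= 12 * 11 * 10 * 9 * 8 * 7 * 6 * 5 * 4 * 3 * prod(2)
= 12 * 11 * 10 * 9 * 8 * 7 * 6 * 5 * 4 * 3 * 2 * prod(1)
= 12 * 11 * 10 * 9 * 8 * 7 * 6 * 5 * 4 * 3 * 2 * 1
= 479001600

479001600


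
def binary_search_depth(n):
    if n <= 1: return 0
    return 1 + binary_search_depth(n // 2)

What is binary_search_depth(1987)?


1987 / 2 = 993
993 / 2 = 496
496 / 2 = 248
248 / 2 = 124
124 / 2 = 62
62 / 2 = 31
31 / 2 = 15
15 / 2 = 7
7 / 2 = 3
3 / 2 = 1
Reached 1 after 10 halvings

10


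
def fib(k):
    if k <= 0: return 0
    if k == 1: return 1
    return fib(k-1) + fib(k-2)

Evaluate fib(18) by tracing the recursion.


Computing fib(18) bottom-up:
fib(0) = 0
fib(1) = 1
fib(2) = fib(1) + fib(0) = 1 + 0 = 1
fib(3) = fib(2) + fib(1) = 1 + 1 = 2
fib(4) = fib(3) + fib(2) = 2 + 1 = 3
fib(5) = fib(4) + fib(3) = 3 + 2 = 5
fib(6) = fib(5) + fib(4) = 5 + 3 = 8
fib(7) = fib(6) + fib(5) = 8 + 5 = 13
fib(8) = fib(7) + fib(6) = 13 + 8 = 21
fib(9) = fib(8) + fib(7) = 21 + 13 = 34
fib(10) = fib(9) + fib(8) = 34 + 21 = 55
fib(11) = fib(10) + fib(9) = 55 + 34 = 89
fib(12) = fib(11) + fib(10) = 89 + 55 = 144
fib(13) = fib(12) + fib(11) = 144 + 89 = 233
fib(14) = fib(13) + fib(12) = 233 + 144 = 377
fib(15) = fib(14) + fib(13) = 377 + 233 = 610
fib(16) = fib(15) + fib(14) = 610 + 377 = 987
fib(17) = fib(16) + fib(15) = 987 + 610 = 1597
fib(18) = fib(17) + fib(16) = 1597 + 987 = 2584

2584


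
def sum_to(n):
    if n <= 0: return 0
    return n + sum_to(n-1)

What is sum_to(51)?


sum_to(51)
= 51 + 50 + 49 + 48 + 47 + 46 + 45 + 44 + 43 + 42 + 41 + 40 + 39 + 38 + 37 + 36 + 35 + 34 + 33 + 32 + 31 + 30 + 29 + 28 + 27 + 26 + 25 + 24 + 23 + 22 + 21 + 20 + 19 + 18 + 17 + 16 + 15 + 14 + 13 + 12 + 11 + 10 + 9 + 8 + 7 + 6 + 5 + 4 + 3 + 2 + 1 + sum_to(0)
= 51 + 50 + 49 + 48 + 47 + 46 + 45 + 44 + 43 + 42 + 41 + 40 + 39 + 38 + 37 + 36 + 35 + 34 + 33 + 32 + 31 + 30 + 29 + 28 + 27 + 26 + 25 + 24 + 23 + 22 + 21 + 20 + 19 + 18 + 17 + 16 + 15 + 14 + 13 + 12 + 11 + 10 + 9 + 8 + 7 + 6 + 5 + 4 + 3 + 2 + 1 + 0
= 1326

1326


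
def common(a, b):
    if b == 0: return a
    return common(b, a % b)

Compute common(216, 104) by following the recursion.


common(216, 104) = common(104, 8)
common(104, 8) = common(8, 0)
common(8, 0) = 8  (base case)

8


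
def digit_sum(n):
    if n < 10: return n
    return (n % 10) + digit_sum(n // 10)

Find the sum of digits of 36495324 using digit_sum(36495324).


digit_sum(36495324) = 4 + digit_sum(3649532)
digit_sum(3649532) = 2 + digit_sum(364953)
digit_sum(364953) = 3 + digit_sum(36495)
digit_sum(36495) = 5 + digit_sum(3649)
digit_sum(3649) = 9 + digit_sum(364)
digit_sum(364) = 4 + digit_sum(36)
digit_sum(36) = 6 + digit_sum(3)
digit_sum(3) = 3  (base case)
Total: 4 + 2 + 3 + 5 + 9 + 4 + 6 + 3 = 36

36


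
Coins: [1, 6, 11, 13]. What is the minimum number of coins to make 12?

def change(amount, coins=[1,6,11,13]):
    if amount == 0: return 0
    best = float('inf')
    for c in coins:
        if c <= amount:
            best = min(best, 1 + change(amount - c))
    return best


Building up with DP:
change(0) = 0
change(1) = min(1+change(0)=1+0=1) = 1
change(2) = min(1+change(1)=1+1=2) = 2
change(3) = min(1+change(2)=1+2=3) = 3
change(4) = min(1+change(3)=1+3=4) = 4
change(5) = min(1+change(4)=1+4=5) = 5
change(6) = min(1+change(5)=1+5=6, 1+change(0)=1+0=1) = 1
change(7) = min(1+change(6)=1+1=2, 1+change(1)=1+1=2) = 2
change(8) = min(1+change(7)=1+2=3, 1+change(2)=1+2=3) = 3
change(9) = min(1+change(8)=1+3=4, 1+change(3)=1+3=4) = 4
change(10) = min(1+change(9)=1+4=5, 1+change(4)=1+4=5) = 5
change(11) = min(1+change(10)=1+5=6, 1+change(5)=1+5=6, 1+change(0)=1+0=1) = 1
change(12) = min(1+change(11)=1+1=2, 1+change(6)=1+1=2, 1+change(1)=1+1=2) = 2

2


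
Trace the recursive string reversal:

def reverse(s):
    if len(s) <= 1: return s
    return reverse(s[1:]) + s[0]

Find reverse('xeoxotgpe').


reverse('xeoxotgpe') = reverse('eoxotgpe') + 'x'
reverse('eoxotgpe') = reverse('oxotgpe') + 'e'
reverse('oxotgpe') = reverse('xotgpe') + 'o'
reverse('xotgpe') = reverse('otgpe') + 'x'
reverse('otgpe') = reverse('tgpe') + 'o'
reverse('tgpe') = reverse('gpe') + 't'
reverse('gpe') = reverse('pe') + 'g'
reverse('pe') = reverse('e') + 'p'
reverse('e') = 'e'  (base case)
Concatenating: 'e' + 'p' + 'g' + 't' + 'o' + 'x' + 'o' + 'e' + 'x' = 'epgtoxoex'

epgtoxoex


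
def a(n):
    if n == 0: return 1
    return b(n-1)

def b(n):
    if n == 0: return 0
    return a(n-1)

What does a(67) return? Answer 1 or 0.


a(67) = b(66)
b(66) = a(65)
a(65) = b(64)
b(64) = a(63)
a(63) = b(62)
b(62) = a(61)
a(61) = b(60)
b(60) = a(59)
a(59) = b(58)
b(58) = a(57)
a(57) = b(56)
b(56) = a(55)
a(55) = b(54)
b(54) = a(53)
a(53) = b(52)
b(52) = a(51)
a(51) = b(50)
b(50) = a(49)
a(49) = b(48)
b(48) = a(47)
a(47) = b(46)
b(46) = a(45)
a(45) = b(44)
b(44) = a(43)
a(43) = b(42)
b(42) = a(41)
a(41) = b(40)
b(40) = a(39)
a(39) = b(38)
b(38) = a(37)
a(37) = b(36)
b(36) = a(35)
a(35) = b(34)
b(34) = a(33)
a(33) = b(32)
b(32) = a(31)
a(31) = b(30)
b(30) = a(29)
a(29) = b(28)
b(28) = a(27)
a(27) = b(26)
b(26) = a(25)
a(25) = b(24)
b(24) = a(23)
a(23) = b(22)
b(22) = a(21)
a(21) = b(20)
b(20) = a(19)
a(19) = b(18)
b(18) = a(17)
a(17) = b(16)
b(16) = a(15)
a(15) = b(14)
b(14) = a(13)
a(13) = b(12)
b(12) = a(11)
a(11) = b(10)
b(10) = a(9)
a(9) = b(8)
b(8) = a(7)
a(7) = b(6)
b(6) = a(5)
a(5) = b(4)
b(4) = a(3)
a(3) = b(2)
b(2) = a(1)
a(1) = b(0)
b(0) = 0  (base case)
Result: 0

0


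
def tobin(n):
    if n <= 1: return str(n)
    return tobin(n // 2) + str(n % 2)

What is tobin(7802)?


tobin(7802) = tobin(3901) + '0'
tobin(3901) = tobin(1950) + '1'
tobin(1950) = tobin(975) + '0'
tobin(975) = tobin(487) + '1'
tobin(487) = tobin(243) + '1'
tobin(243) = tobin(121) + '1'
tobin(121) = tobin(60) + '1'
tobin(60) = tobin(30) + '0'
tobin(30) = tobin(15) + '0'
tobin(15) = tobin(7) + '1'
tobin(7) = tobin(3) + '1'
tobin(3) = tobin(1) + '1'
tobin(1) = '1'  (base case)
Concatenating: '1' + '1' + '1' + '1' + '0' + '0' + '1' + '1' + '1' + '1' + '0' + '1' + '0' = '1111001111010'

1111001111010


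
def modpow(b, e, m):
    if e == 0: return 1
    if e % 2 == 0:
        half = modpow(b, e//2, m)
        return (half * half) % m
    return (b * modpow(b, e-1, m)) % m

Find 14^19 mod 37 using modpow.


modpow(14, 19, 37): e is odd, compute modpow(14, 18, 37)
  modpow(14, 18, 37): e is even, compute modpow(14, 9, 37)
    modpow(14, 9, 37): e is odd, compute modpow(14, 8, 37)
      modpow(14, 8, 37): e is even, compute modpow(14, 4, 37)
        modpow(14, 4, 37): e is even, compute modpow(14, 2, 37)
          modpow(14, 2, 37): e is even, compute modpow(14, 1, 37)
          modpow(14, 1, 37): e is odd, compute modpow(14, 0, 37)
          modpow(14, 0, 37) = 1
          (14 * 1) % 37 = 14
          half=14, (14*14) % 37 = 11
        half=11, (11*11) % 37 = 10
      half=10, (10*10) % 37 = 26
    (14 * 26) % 37 = 31
  half=31, (31*31) % 37 = 36
(14 * 36) % 37 = 23

23


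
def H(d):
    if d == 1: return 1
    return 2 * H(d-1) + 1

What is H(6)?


H(6) = 2 * H(5) + 1
H(5) = 2 * H(4) + 1
H(4) = 2 * H(3) + 1
H(3) = 2 * H(2) + 1
H(2) = 2 * H(1) + 1
H(1) = 1  (base case)
H(2) = 2 * 1 + 1 = 3
H(3) = 2 * 3 + 1 = 7
H(4) = 2 * 7 + 1 = 15
H(5) = 2 * 15 + 1 = 31
H(6) = 2 * 31 + 1 = 63

63


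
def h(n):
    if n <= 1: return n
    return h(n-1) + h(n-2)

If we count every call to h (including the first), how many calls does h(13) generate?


Let C(n) = total calls for h(n)
C(0) = 1, C(1) = 1
C(2) = 1 + C(1) + C(0) = 1 + 1 + 1 = 3
C(3) = 1 + C(2) + C(1) = 1 + 3 + 1 = 5
C(4) = 1 + C(3) + C(2) = 1 + 5 + 3 = 9
C(5) = 1 + C(4) + C(3) = 1 + 9 + 5 = 15
C(6) = 1 + C(5) + C(4) = 1 + 15 + 9 = 25
C(7) = 1 + C(6) + C(5) = 1 + 25 + 15 = 41
C(8) = 1 + C(7) + C(6) = 1 + 41 + 25 = 67
C(9) = 1 + C(8) + C(7) = 1 + 67 + 41 = 109
C(10) = 1 + C(9) + C(8) = 1 + 109 + 67 = 177
C(11) = 1 + C(10) + C(9) = 1 + 177 + 109 = 287
C(12) = 1 + C(11) + C(10) = 1 + 287 + 177 = 465
C(13) = 1 + C(12) + C(11) = 1 + 465 + 287 = 753

753


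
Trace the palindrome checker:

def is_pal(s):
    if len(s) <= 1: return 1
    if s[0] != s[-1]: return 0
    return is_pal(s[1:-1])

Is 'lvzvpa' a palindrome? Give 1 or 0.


is_pal('lvzvpa'): s[0]='l' != s[-1]='a' -> return 0
Result: 0 (not a palindrome)

0


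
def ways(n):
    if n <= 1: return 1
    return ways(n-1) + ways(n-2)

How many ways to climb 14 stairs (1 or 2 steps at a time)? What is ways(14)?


Building up from base cases:
ways(0) = 1
ways(1) = 1
ways(2) = ways(1) + ways(0) = 1 + 1 = 2
ways(3) = ways(2) + ways(1) = 2 + 1 = 3
ways(4) = ways(3) + ways(2) = 3 + 2 = 5
ways(5) = ways(4) + ways(3) = 5 + 3 = 8
ways(6) = ways(5) + ways(4) = 8 + 5 = 13
ways(7) = ways(6) + ways(5) = 13 + 8 = 21
ways(8) = ways(7) + ways(6) = 21 + 13 = 34
ways(9) = ways(8) + ways(7) = 34 + 21 = 55
ways(10) = ways(9) + ways(8) = 55 + 34 = 89
ways(11) = ways(10) + ways(9) = 89 + 55 = 144
ways(12) = ways(11) + ways(10) = 144 + 89 = 233
ways(13) = ways(12) + ways(11) = 233 + 144 = 377
ways(14) = ways(13) + ways(12) = 377 + 233 = 610

610


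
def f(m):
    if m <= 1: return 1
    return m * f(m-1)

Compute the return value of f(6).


f(6)
= 6 * f(5)
= 6 * 5 * f(4)
= 6 * 5 * 4 * f(3)
= 6 * 5 * 4 * 3 * f(2)
= 6 * 5 * 4 * 3 * 2 * f(1)
= 6 * 5 * 4 * 3 * 2 * 1
= 720

720


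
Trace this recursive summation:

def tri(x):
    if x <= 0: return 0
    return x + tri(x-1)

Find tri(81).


tri(81)
= 81 + 80 + 79 + 78 + 77 + 76 + 75 + 74 + 73 + 72 + 71 + 70 + 69 + 68 + 67 + 66 + 65 + 64 + 63 + 62 + 61 + 60 + 59 + 58 + 57 + 56 + 55 + 54 + 53 + 52 + 51 + 50 + 49 + 48 + 47 + 46 + 45 + 44 + 43 + 42 + 41 + 40 + 39 + 38 + 37 + 36 + 35 + 34 + 33 + 32 + 31 + 30 + 29 + 28 + 27 + 26 + 25 + 24 + 23 + 22 + 21 + 20 + 19 + 18 + 17 + 16 + 15 + 14 + 13 + 12 + 11 + 10 + 9 + 8 + 7 + 6 + 5 + 4 + 3 + 2 + 1 + tri(0)
= 81 + 80 + 79 + 78 + 77 + 76 + 75 + 74 + 73 + 72 + 71 + 70 + 69 + 68 + 67 + 66 + 65 + 64 + 63 + 62 + 61 + 60 + 59 + 58 + 57 + 56 + 55 + 54 + 53 + 52 + 51 + 50 + 49 + 48 + 47 + 46 + 45 + 44 + 43 + 42 + 41 + 40 + 39 + 38 + 37 + 36 + 35 + 34 + 33 + 32 + 31 + 30 + 29 + 28 + 27 + 26 + 25 + 24 + 23 + 22 + 21 + 20 + 19 + 18 + 17 + 16 + 15 + 14 + 13 + 12 + 11 + 10 + 9 + 8 + 7 + 6 + 5 + 4 + 3 + 2 + 1 + 0
= 3321

3321


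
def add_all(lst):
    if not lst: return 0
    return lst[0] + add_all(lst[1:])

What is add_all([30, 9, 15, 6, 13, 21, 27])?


add_all([30, 9, 15, 6, 13, 21, 27]) = 30 + add_all([9, 15, 6, 13, 21, 27])
add_all([9, 15, 6, 13, 21, 27]) = 9 + add_all([15, 6, 13, 21, 27])
add_all([15, 6, 13, 21, 27]) = 15 + add_all([6, 13, 21, 27])
add_all([6, 13, 21, 27]) = 6 + add_all([13, 21, 27])
add_all([13, 21, 27]) = 13 + add_all([21, 27])
add_all([21, 27]) = 21 + add_all([27])
add_all([27]) = 27 + add_all([])
add_all([]) = 0  (base case)
Total: 30 + 9 + 15 + 6 + 13 + 21 + 27 + 0 = 121

121


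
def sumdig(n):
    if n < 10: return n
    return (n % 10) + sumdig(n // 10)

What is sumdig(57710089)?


sumdig(57710089) = 9 + sumdig(5771008)
sumdig(5771008) = 8 + sumdig(577100)
sumdig(577100) = 0 + sumdig(57710)
sumdig(57710) = 0 + sumdig(5771)
sumdig(5771) = 1 + sumdig(577)
sumdig(577) = 7 + sumdig(57)
sumdig(57) = 7 + sumdig(5)
sumdig(5) = 5  (base case)
Total: 9 + 8 + 0 + 0 + 1 + 7 + 7 + 5 = 37

37


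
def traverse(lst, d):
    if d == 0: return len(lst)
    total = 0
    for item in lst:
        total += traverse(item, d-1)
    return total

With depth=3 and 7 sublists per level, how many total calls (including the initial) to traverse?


At depth 0 (root): 1 call
At depth 1: each of 1 parents calls traverse on 7 children = 7 calls
At depth 2: each of 7 parents calls traverse on 7 children = 49 calls
At depth 3: each of 49 parents calls traverse on 7 children = 343 calls
Total: 1 + 7 + 49 + 343 = 400

400


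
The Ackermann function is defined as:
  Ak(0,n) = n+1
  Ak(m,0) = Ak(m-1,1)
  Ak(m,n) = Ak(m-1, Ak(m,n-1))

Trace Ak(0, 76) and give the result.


Ak(0, 76) = 77
Result: Ak(0, 76) = 77

77


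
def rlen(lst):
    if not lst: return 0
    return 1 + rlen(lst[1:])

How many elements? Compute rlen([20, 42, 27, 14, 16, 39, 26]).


rlen([20, 42, 27, 14, 16, 39, 26]) = 1 + rlen([42, 27, 14, 16, 39, 26])
rlen([42, 27, 14, 16, 39, 26]) = 1 + rlen([27, 14, 16, 39, 26])
rlen([27, 14, 16, 39, 26]) = 1 + rlen([14, 16, 39, 26])
rlen([14, 16, 39, 26]) = 1 + rlen([16, 39, 26])
rlen([16, 39, 26]) = 1 + rlen([39, 26])
rlen([39, 26]) = 1 + rlen([26])
rlen([26]) = 1 + rlen([])
rlen([]) = 0  (base case)
Unwinding: 1 + 1 + 1 + 1 + 1 + 1 + 1 + 0 = 7

7


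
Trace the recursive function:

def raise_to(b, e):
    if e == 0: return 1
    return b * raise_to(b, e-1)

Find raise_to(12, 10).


raise_to(12, 10)
= 12 * raise_to(12, 9)
= 12 * 12 * raise_to(12, 8)
= 12 * 12 * 12 * raise_to(12, 7)
= 12 * 12 * 12 * 12 * raise_to(12, 6)
= 12 * 12 * 12 * 12 * 12 * raise_to(12, 5)
= 12 * 12 * 12 * 12 * 12 * 12 * raise_to(12, 4)
= 12 * 12 * 12 * 12 * 12 * 12 * 12 * raise_to(12, 3)
= 12 * 12 * 12 * 12 * 12 * 12 * 12 * 12 * raise_to(12, 2)
= 12 * 12 * 12 * 12 * 12 * 12 * 12 * 12 * 12 * raise_to(12, 1)
= 12 * 12 * 12 * 12 * 12 * 12 * 12 * 12 * 12 * 12 * raise_to(12, 0)
= 12 * 12 * 12 * 12 * 12 * 12 * 12 * 12 * 12 * 12 * 1
= 61917364224

61917364224


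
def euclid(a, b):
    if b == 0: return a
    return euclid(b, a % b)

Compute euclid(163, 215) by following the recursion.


euclid(163, 215) = euclid(215, 163)
euclid(215, 163) = euclid(163, 52)
euclid(163, 52) = euclid(52, 7)
euclid(52, 7) = euclid(7, 3)
euclid(7, 3) = euclid(3, 1)
euclid(3, 1) = euclid(1, 0)
euclid(1, 0) = 1  (base case)

1


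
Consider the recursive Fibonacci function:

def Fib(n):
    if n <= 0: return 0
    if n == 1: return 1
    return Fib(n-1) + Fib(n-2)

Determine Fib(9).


Computing Fib(9) bottom-up:
Fib(0) = 0
Fib(1) = 1
Fib(2) = Fib(1) + Fib(0) = 1 + 0 = 1
Fib(3) = Fib(2) + Fib(1) = 1 + 1 = 2
Fib(4) = Fib(3) + Fib(2) = 2 + 1 = 3
Fib(5) = Fib(4) + Fib(3) = 3 + 2 = 5
Fib(6) = Fib(5) + Fib(4) = 5 + 3 = 8
Fib(7) = Fib(6) + Fib(5) = 8 + 5 = 13
Fib(8) = Fib(7) + Fib(6) = 13 + 8 = 21
Fib(9) = Fib(8) + Fib(7) = 21 + 13 = 34

34


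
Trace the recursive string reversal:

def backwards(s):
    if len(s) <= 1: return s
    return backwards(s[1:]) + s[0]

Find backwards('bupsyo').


backwards('bupsyo') = backwards('upsyo') + 'b'
backwards('upsyo') = backwards('psyo') + 'u'
backwards('psyo') = backwards('syo') + 'p'
backwards('syo') = backwards('yo') + 's'
backwards('yo') = backwards('o') + 'y'
backwards('o') = 'o'  (base case)
Concatenating: 'o' + 'y' + 's' + 'p' + 'u' + 'b' = 'oyspub'

oyspub


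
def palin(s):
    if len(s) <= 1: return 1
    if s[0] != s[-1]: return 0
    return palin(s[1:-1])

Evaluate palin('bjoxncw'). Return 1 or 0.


palin('bjoxncw'): s[0]='b' != s[-1]='w' -> return 0
Result: 0 (not a palindrome)

0


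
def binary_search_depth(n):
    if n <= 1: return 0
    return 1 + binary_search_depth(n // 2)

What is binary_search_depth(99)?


99 / 2 = 49
49 / 2 = 24
24 / 2 = 12
12 / 2 = 6
6 / 2 = 3
3 / 2 = 1
Reached 1 after 6 halvings

6


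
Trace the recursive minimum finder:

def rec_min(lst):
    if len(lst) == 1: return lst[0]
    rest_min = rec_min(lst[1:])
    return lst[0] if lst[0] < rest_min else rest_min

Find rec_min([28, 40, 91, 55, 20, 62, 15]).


rec_min([28, 40, 91, 55, 20, 62, 15]): compare 28 with rec_min([40, 91, 55, 20, 62, 15])
rec_min([40, 91, 55, 20, 62, 15]): compare 40 with rec_min([91, 55, 20, 62, 15])
rec_min([91, 55, 20, 62, 15]): compare 91 with rec_min([55, 20, 62, 15])
rec_min([55, 20, 62, 15]): compare 55 with rec_min([20, 62, 15])
rec_min([20, 62, 15]): compare 20 with rec_min([62, 15])
rec_min([62, 15]): compare 62 with rec_min([15])
rec_min([15]) = 15  (base case)
Compare 62 with 15 -> 15
Compare 20 with 15 -> 15
Compare 55 with 15 -> 15
Compare 91 with 15 -> 15
Compare 40 with 15 -> 15
Compare 28 with 15 -> 15

15


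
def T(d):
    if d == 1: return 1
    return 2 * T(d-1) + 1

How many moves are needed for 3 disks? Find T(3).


T(3) = 2 * T(2) + 1
T(2) = 2 * T(1) + 1
T(1) = 1  (base case)
T(2) = 2 * 1 + 1 = 3
T(3) = 2 * 3 + 1 = 7

7


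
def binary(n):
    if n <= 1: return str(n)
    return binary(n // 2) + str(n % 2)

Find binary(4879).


binary(4879) = binary(2439) + '1'
binary(2439) = binary(1219) + '1'
binary(1219) = binary(609) + '1'
binary(609) = binary(304) + '1'
binary(304) = binary(152) + '0'
binary(152) = binary(76) + '0'
binary(76) = binary(38) + '0'
binary(38) = binary(19) + '0'
binary(19) = binary(9) + '1'
binary(9) = binary(4) + '1'
binary(4) = binary(2) + '0'
binary(2) = binary(1) + '0'
binary(1) = '1'  (base case)
Concatenating: '1' + '0' + '0' + '1' + '1' + '0' + '0' + '0' + '0' + '1' + '1' + '1' + '1' = '1001100001111'

1001100001111


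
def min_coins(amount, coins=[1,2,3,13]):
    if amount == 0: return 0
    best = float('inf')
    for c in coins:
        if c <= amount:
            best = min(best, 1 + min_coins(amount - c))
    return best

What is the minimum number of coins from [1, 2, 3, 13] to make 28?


Building up with DP:
min_coins(0) = 0
min_coins(1) = min(1+min_coins(0)=1+0=1) = 1
min_coins(2) = min(1+min_coins(1)=1+1=2, 1+min_coins(0)=1+0=1) = 1
min_coins(3) = min(1+min_coins(2)=1+1=2, 1+min_coins(1)=1+1=2, 1+min_coins(0)=1+0=1) = 1
min_coins(4) = min(1+min_coins(3)=1+1=2, 1+min_coins(2)=1+1=2, 1+min_coins(1)=1+1=2) = 2
min_coins(5) = min(1+min_coins(4)=1+2=3, 1+min_coins(3)=1+1=2, 1+min_coins(2)=1+1=2) = 2
min_coins(6) = min(1+min_coins(5)=1+2=3, 1+min_coins(4)=1+2=3, 1+min_coins(3)=1+1=2) = 2
min_coins(7) = min(1+min_coins(6)=1+2=3, 1+min_coins(5)=1+2=3, 1+min_coins(4)=1+2=3) = 3
min_coins(8) = min(1+min_coins(7)=1+3=4, 1+min_coins(6)=1+2=3, 1+min_coins(5)=1+2=3) = 3
min_coins(9) = min(1+min_coins(8)=1+3=4, 1+min_coins(7)=1+3=4, 1+min_coins(6)=1+2=3) = 3
min_coins(10) = min(1+min_coins(9)=1+3=4, 1+min_coins(8)=1+3=4, 1+min_coins(7)=1+3=4) = 4
min_coins(11) = min(1+min_coins(10)=1+4=5, 1+min_coins(9)=1+3=4, 1+min_coins(8)=1+3=4) = 4
min_coins(12) = min(1+min_coins(11)=1+4=5, 1+min_coins(10)=1+4=5, 1+min_coins(9)=1+3=4) = 4
min_coins(13) = min(1+min_coins(12)=1+4=5, 1+min_coins(11)=1+4=5, 1+min_coins(10)=1+4=5, 1+min_coins(0)=1+0=1) = 1
min_coins(14) = min(1+min_coins(13)=1+1=2, 1+min_coins(12)=1+4=5, 1+min_coins(11)=1+4=5, 1+min_coins(1)=1+1=2) = 2
min_coins(15) = min(1+min_coins(14)=1+2=3, 1+min_coins(13)=1+1=2, 1+min_coins(12)=1+4=5, 1+min_coins(2)=1+1=2) = 2
min_coins(16) = min(1+min_coins(15)=1+2=3, 1+min_coins(14)=1+2=3, 1+min_coins(13)=1+1=2, 1+min_coins(3)=1+1=2) = 2
min_coins(17) = min(1+min_coins(16)=1+2=3, 1+min_coins(15)=1+2=3, 1+min_coins(14)=1+2=3, 1+min_coins(4)=1+2=3) = 3
min_coins(18) = min(1+min_coins(17)=1+3=4, 1+min_coins(16)=1+2=3, 1+min_coins(15)=1+2=3, 1+min_coins(5)=1+2=3) = 3
min_coins(19) = min(1+min_coins(18)=1+3=4, 1+min_coins(17)=1+3=4, 1+min_coins(16)=1+2=3, 1+min_coins(6)=1+2=3) = 3
min_coins(20) = min(1+min_coins(19)=1+3=4, 1+min_coins(18)=1+3=4, 1+min_coins(17)=1+3=4, 1+min_coins(7)=1+3=4) = 4
min_coins(21) = min(1+min_coins(20)=1+4=5, 1+min_coins(19)=1+3=4, 1+min_coins(18)=1+3=4, 1+min_coins(8)=1+3=4) = 4
min_coins(22) = min(1+min_coins(21)=1+4=5, 1+min_coins(20)=1+4=5, 1+min_coins(19)=1+3=4, 1+min_coins(9)=1+3=4) = 4
min_coins(23) = min(1+min_coins(22)=1+4=5, 1+min_coins(21)=1+4=5, 1+min_coins(20)=1+4=5, 1+min_coins(10)=1+4=5) = 5
min_coins(24) = min(1+min_coins(23)=1+5=6, 1+min_coins(22)=1+4=5, 1+min_coins(21)=1+4=5, 1+min_coins(11)=1+4=5) = 5
min_coins(25) = min(1+min_coins(24)=1+5=6, 1+min_coins(23)=1+5=6, 1+min_coins(22)=1+4=5, 1+min_coins(12)=1+4=5) = 5
min_coins(26) = min(1+min_coins(25)=1+5=6, 1+min_coins(24)=1+5=6, 1+min_coins(23)=1+5=6, 1+min_coins(13)=1+1=2) = 2
min_coins(27) = min(1+min_coins(26)=1+2=3, 1+min_coins(25)=1+5=6, 1+min_coins(24)=1+5=6, 1+min_coins(14)=1+2=3) = 3
min_coins(28) = min(1+min_coins(27)=1+3=4, 1+min_coins(26)=1+2=3, 1+min_coins(25)=1+5=6, 1+min_coins(15)=1+2=3) = 3

3
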